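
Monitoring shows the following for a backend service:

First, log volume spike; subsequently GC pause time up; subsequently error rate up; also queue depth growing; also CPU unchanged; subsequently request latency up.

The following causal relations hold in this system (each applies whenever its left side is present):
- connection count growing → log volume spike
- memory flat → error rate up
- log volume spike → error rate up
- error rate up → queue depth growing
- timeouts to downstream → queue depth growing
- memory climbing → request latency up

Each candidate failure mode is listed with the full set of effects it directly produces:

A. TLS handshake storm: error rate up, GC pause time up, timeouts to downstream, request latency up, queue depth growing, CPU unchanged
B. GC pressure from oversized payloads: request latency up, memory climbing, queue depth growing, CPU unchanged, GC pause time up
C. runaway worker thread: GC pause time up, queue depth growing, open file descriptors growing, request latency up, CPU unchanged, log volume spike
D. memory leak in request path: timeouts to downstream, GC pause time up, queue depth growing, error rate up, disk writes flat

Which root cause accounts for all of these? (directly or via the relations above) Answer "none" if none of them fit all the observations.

C

For each candidate, compare predicted effects to what was observed:
(A) TLS handshake storm — does not account for log volume spike
(B) GC pressure from oversized payloads — does not account for log volume spike, error rate up
(C) runaway worker thread — accounts for every observation (error rate up via log volume spike → error rate up)
(D) memory leak in request path — does not account for log volume spike, CPU unchanged, request latency up
(C) alone accounts for all the evidence.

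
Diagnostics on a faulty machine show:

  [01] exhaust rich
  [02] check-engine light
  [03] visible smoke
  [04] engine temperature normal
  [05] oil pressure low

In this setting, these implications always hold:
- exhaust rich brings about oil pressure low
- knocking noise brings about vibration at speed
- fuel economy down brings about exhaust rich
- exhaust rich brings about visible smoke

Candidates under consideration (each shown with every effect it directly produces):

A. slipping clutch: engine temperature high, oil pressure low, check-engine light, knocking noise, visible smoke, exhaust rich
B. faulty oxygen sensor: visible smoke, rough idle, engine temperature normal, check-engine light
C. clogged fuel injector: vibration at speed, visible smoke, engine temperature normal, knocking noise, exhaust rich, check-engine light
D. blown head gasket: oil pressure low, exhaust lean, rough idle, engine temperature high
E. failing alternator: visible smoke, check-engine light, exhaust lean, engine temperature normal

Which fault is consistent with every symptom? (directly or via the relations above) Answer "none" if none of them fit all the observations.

For each candidate, compare predicted effects to what was observed:
(A) slipping clutch — fails on engine temperature normal (predicts engine temperature high, not engine temperature normal)
(B) faulty oxygen sensor — does not account for exhaust rich, oil pressure low
(C) clogged fuel injector — accounts for every observation (oil pressure low via exhaust rich → oil pressure low)
(D) blown head gasket — exhaust rich NO; check-engine light NO; visible smoke NO; engine temperature normal NO; oil pressure low yes
(E) failing alternator — fails on exhaust rich, oil pressure low (predicts exhaust lean, not exhaust rich)
(C) is the only candidate with no mismatches.

C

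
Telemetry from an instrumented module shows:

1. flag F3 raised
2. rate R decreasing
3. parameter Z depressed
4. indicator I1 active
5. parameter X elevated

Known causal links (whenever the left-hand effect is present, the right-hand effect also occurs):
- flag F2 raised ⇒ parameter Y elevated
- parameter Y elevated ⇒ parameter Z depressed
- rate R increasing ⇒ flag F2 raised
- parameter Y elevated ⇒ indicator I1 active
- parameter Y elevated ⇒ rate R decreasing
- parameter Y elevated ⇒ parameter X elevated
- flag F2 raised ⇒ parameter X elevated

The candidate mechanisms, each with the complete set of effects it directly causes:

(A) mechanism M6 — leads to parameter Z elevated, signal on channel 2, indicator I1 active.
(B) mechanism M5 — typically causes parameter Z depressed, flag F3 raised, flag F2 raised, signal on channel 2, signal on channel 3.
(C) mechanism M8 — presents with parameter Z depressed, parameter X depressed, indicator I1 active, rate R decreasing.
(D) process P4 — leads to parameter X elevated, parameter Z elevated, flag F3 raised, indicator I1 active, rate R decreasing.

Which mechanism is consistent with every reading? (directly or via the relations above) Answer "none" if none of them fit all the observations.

B

Per-candidate check:
(A) mechanism M6 — fails on flag F3 raised, rate R decreasing, parameter Z depressed, parameter X elevated (predicts parameter Z elevated, not parameter Z depressed)
(B) mechanism M5 — accounts for every observation (rate R decreasing through flag F2 raised → parameter Y elevated → rate R decreasing)
(C) mechanism M8 — flag F3 raised ✗; rate R decreasing ✓; parameter Z depressed ✓; indicator I1 active ✓; parameter X elevated ✗
(D) process P4 — fails on parameter Z depressed (predicts parameter Z elevated, not parameter Z depressed)
(B) is the only candidate with no mismatches.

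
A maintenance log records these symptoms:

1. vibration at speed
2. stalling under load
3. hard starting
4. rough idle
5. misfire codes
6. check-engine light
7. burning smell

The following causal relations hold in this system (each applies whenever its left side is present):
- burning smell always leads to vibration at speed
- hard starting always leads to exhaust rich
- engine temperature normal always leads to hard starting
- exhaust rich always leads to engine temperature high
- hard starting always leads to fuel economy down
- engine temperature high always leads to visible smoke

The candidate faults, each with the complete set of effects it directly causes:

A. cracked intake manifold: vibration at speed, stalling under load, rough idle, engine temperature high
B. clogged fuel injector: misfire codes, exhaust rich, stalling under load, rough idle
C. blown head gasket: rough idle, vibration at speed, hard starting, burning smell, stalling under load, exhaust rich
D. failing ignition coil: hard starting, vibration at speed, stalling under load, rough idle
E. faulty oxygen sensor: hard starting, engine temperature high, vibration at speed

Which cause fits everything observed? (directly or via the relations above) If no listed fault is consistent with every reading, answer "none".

Checking each candidate against the observations:
(A) cracked intake manifold — vibration at speed match; stalling under load match; hard starting miss; rough idle match; misfire codes miss; check-engine light miss; burning smell miss
(B) clogged fuel injector — vibration at speed miss; stalling under load match; hard starting miss; rough idle match; misfire codes match; check-engine light miss; burning smell miss
(C) blown head gasket — vibration at speed match; stalling under load match; hard starting match; rough idle match; misfire codes miss; check-engine light miss; burning smell match
(D) failing ignition coil — vibration at speed match; stalling under load match; hard starting match; rough idle match; misfire codes miss; check-engine light miss; burning smell miss
(E) faulty oxygen sensor — vibration at speed match; stalling under load miss; hard starting match; rough idle miss; misfire codes miss; check-engine light miss; burning smell miss
None of the listed candidates fits everything.

none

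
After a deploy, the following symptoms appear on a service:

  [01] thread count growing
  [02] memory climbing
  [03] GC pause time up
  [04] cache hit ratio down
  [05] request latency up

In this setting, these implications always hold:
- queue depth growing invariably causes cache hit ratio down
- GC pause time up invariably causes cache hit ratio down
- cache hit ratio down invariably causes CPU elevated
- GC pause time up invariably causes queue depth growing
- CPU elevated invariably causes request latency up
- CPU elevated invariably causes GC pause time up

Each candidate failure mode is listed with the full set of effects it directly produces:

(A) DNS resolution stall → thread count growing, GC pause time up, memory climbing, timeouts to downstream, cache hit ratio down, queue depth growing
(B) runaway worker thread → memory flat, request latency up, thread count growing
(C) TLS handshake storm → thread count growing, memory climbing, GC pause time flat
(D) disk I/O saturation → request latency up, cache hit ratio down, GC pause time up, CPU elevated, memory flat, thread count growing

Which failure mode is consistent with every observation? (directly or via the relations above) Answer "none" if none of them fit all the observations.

A

Checking each candidate against the observations:
(A) DNS resolution stall — thread count growing ✓; memory climbing ✓; GC pause time up ✓; cache hit ratio down ✓; request latency up ✓ (via cache hit ratio down → CPU elevated → request latency up)
(B) runaway worker thread — thread count growing ✓; memory climbing ✗; GC pause time up ✗; cache hit ratio down ✗; request latency up ✓
(C) TLS handshake storm — thread count growing ✓; memory climbing ✓; GC pause time up ✗; cache hit ratio down ✗; request latency up ✗
(D) disk I/O saturation — thread count growing ✓; memory climbing ✗; GC pause time up ✓; cache hit ratio down ✓; request latency up ✓
(A) is the only candidate with no mismatches.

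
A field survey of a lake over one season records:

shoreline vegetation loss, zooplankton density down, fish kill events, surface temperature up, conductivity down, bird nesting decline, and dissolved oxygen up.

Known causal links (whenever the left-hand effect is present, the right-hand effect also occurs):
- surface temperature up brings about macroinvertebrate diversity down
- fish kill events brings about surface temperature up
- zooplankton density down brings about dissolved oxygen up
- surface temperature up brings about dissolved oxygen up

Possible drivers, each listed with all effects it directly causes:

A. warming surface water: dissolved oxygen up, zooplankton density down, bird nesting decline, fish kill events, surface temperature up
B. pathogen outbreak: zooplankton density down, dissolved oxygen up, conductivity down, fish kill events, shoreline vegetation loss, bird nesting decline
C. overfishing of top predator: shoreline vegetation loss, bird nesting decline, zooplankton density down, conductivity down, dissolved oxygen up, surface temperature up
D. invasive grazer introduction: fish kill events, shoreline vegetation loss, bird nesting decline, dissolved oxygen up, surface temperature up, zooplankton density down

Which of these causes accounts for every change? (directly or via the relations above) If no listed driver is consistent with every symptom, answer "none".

Testing each hypothesis:
(A) warming surface water — shoreline vegetation loss -; zooplankton density down +; fish kill events +; surface temperature up +; conductivity down -; bird nesting decline +; dissolved oxygen up +
(B) pathogen outbreak — shoreline vegetation loss +; zooplankton density down +; fish kill events +; surface temperature up + (through fish kill events → surface temperature up); conductivity down +; bird nesting decline +; dissolved oxygen up +
(C) overfishing of top predator — does not account for fish kill events
(D) invasive grazer introduction — shoreline vegetation loss +; zooplankton density down +; fish kill events +; surface temperature up +; conductivity down -; bird nesting decline +; dissolved oxygen up +
(B) alone accounts for all the evidence.

B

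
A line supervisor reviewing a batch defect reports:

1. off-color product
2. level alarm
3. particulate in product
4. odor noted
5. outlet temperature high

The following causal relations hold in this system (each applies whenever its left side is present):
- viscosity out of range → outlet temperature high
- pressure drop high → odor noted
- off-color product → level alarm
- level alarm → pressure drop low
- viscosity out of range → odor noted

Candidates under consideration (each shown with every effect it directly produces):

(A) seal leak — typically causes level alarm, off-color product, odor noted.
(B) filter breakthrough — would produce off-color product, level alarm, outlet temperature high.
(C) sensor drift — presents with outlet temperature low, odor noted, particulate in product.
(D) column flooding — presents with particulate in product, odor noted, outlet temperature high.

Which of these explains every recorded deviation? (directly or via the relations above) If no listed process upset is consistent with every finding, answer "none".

Per-candidate check:
(A) seal leak — does not account for particulate in product, outlet temperature high
(B) filter breakthrough — off-color product yes; level alarm yes; particulate in product NO; odor noted NO; outlet temperature high yes
(C) sensor drift — fails on off-color product, level alarm, outlet temperature high (predicts outlet temperature low, not outlet temperature high)
(D) column flooding — off-color product NO; level alarm NO; particulate in product yes; odor noted yes; outlet temperature high yes
Every candidate fails on at least one observation.

none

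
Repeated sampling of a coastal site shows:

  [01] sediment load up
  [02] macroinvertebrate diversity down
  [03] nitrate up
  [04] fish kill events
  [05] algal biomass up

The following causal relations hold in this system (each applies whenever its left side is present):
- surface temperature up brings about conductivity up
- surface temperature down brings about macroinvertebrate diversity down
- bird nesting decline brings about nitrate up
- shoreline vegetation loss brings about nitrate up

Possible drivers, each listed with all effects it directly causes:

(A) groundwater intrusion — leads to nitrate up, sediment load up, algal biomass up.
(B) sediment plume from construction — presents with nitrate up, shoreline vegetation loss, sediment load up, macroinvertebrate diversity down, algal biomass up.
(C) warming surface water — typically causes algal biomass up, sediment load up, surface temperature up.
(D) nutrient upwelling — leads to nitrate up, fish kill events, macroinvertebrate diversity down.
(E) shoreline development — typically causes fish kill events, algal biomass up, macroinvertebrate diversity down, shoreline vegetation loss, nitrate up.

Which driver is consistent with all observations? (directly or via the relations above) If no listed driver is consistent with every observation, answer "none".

Checking each candidate against the observations:
(A) groundwater intrusion — does not account for macroinvertebrate diversity down, fish kill events
(B) sediment plume from construction — sediment load up ✓; macroinvertebrate diversity down ✓; nitrate up ✓; fish kill events ✗; algal biomass up ✓
(C) warming surface water — does not account for macroinvertebrate diversity down, nitrate up, fish kill events
(D) nutrient upwelling — sediment load up ✗; macroinvertebrate diversity down ✓; nitrate up ✓; fish kill events ✓; algal biomass up ✗
(E) shoreline development — does not account for sediment load up
No candidate is consistent with all observations.

none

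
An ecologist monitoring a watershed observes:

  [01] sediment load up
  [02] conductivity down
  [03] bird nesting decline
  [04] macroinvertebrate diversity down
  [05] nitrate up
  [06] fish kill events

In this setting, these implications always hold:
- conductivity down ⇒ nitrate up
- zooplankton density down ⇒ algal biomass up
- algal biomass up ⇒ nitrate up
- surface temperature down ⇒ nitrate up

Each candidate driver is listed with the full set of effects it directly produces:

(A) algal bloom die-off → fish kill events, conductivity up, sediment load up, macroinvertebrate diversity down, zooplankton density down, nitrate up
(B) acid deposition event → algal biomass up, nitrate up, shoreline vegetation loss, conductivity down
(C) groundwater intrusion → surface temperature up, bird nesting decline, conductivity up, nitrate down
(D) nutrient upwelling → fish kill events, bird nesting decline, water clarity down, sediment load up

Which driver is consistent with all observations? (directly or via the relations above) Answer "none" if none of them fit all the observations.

none

Per-candidate check:
(A) algal bloom die-off — sediment load up ✓; conductivity down ✗; bird nesting decline ✗; macroinvertebrate diversity down ✓; nitrate up ✓; fish kill events ✓
(B) acid deposition event — sediment load up ✗; conductivity down ✓; bird nesting decline ✗; macroinvertebrate diversity down ✗; nitrate up ✓; fish kill events ✗
(C) groundwater intrusion — sediment load up ✗; conductivity down ✗; bird nesting decline ✓; macroinvertebrate diversity down ✗; nitrate up ✗; fish kill events ✗
(D) nutrient upwelling — does not account for conductivity down, macroinvertebrate diversity down, nitrate up
Every candidate fails on at least one observation.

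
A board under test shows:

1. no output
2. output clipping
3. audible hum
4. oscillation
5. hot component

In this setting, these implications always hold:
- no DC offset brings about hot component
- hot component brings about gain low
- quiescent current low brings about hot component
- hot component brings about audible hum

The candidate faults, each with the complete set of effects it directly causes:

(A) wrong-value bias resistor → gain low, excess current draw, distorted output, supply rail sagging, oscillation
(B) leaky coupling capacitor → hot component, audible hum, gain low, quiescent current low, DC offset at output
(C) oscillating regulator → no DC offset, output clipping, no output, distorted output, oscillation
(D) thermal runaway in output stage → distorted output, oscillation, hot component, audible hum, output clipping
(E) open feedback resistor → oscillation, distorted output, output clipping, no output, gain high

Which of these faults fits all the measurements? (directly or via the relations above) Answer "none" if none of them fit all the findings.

C

Per-candidate check:
(A) wrong-value bias resistor — no output -; output clipping -; audible hum -; oscillation +; hot component -
(B) leaky coupling capacitor — does not account for no output, output clipping, oscillation
(C) oscillating regulator — no output +; output clipping +; audible hum + (by no DC offset → hot component → audible hum); oscillation +; hot component + (by no DC offset → hot component)
(D) thermal runaway in output stage — does not account for no output
(E) open feedback resistor — does not account for audible hum, hot component
(C) is the only candidate with no mismatches.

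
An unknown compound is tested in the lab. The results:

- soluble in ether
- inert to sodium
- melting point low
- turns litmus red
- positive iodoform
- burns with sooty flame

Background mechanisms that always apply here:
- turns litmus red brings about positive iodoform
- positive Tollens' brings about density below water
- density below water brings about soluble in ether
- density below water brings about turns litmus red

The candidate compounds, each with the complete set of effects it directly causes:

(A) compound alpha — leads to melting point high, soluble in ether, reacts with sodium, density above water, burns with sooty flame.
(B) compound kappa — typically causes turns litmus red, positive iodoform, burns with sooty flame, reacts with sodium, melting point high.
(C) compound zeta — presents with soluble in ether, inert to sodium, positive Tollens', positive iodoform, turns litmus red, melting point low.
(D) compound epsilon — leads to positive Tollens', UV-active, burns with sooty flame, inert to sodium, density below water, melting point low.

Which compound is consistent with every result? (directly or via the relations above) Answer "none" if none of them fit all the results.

D

Testing each hypothesis:
(A) compound alpha — fails on inert to sodium, melting point low, turns litmus red, positive iodoform (predicts reacts with sodium, not inert to sodium; predicts melting point high, not melting point low)
(B) compound kappa — soluble in ether NO; inert to sodium NO; melting point low NO; turns litmus red yes; positive iodoform yes; burns with sooty flame yes
(C) compound zeta — does not account for burns with sooty flame
(D) compound epsilon — soluble in ether yes (through density below water → soluble in ether); inert to sodium yes; melting point low yes; turns litmus red yes (through density below water → turns litmus red); positive iodoform yes (through density below water → turns litmus red → positive iodoform); burns with sooty flame yes
Only (D) is consistent with every observation.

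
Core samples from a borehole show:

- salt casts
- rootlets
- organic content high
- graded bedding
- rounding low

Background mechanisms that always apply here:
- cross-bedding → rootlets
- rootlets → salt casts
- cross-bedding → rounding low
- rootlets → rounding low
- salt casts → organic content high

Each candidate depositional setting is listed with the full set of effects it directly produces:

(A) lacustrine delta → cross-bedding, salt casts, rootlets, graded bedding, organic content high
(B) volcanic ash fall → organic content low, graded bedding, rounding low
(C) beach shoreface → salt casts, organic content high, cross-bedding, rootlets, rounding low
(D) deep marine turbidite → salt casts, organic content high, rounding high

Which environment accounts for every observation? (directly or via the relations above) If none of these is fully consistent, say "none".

A

Testing each hypothesis:
(A) lacustrine delta — salt casts yes; rootlets yes; organic content high yes; graded bedding yes; rounding low yes (by rootlets → rounding low)
(B) volcanic ash fall — salt casts NO; rootlets NO; organic content high NO; graded bedding yes; rounding low yes
(C) beach shoreface — salt casts yes; rootlets yes; organic content high yes; graded bedding NO; rounding low yes
(D) deep marine turbidite — fails on rootlets, graded bedding, rounding low (predicts rounding high, not rounding low)
(A) is the only candidate with no mismatches.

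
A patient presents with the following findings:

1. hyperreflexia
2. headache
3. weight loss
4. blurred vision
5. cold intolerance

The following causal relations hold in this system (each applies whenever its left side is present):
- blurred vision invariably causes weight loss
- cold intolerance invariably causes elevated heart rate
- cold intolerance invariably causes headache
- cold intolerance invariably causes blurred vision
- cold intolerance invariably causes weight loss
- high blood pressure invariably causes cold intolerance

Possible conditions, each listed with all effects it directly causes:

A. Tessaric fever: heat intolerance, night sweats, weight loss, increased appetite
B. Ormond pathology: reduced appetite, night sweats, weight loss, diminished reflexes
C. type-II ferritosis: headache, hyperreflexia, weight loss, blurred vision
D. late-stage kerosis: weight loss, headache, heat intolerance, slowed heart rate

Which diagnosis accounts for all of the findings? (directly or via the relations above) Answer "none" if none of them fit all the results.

Per-candidate check:
(A) Tessaric fever — fails on hyperreflexia, headache, blurred vision, cold intolerance (predicts heat intolerance, not cold intolerance)
(B) Ormond pathology — fails on hyperreflexia, headache, blurred vision, cold intolerance (predicts diminished reflexes, not hyperreflexia)
(C) type-II ferritosis — does not account for cold intolerance
(D) late-stage kerosis — fails on hyperreflexia, blurred vision, cold intolerance (predicts heat intolerance, not cold intolerance)
None of the listed candidates fits everything.

none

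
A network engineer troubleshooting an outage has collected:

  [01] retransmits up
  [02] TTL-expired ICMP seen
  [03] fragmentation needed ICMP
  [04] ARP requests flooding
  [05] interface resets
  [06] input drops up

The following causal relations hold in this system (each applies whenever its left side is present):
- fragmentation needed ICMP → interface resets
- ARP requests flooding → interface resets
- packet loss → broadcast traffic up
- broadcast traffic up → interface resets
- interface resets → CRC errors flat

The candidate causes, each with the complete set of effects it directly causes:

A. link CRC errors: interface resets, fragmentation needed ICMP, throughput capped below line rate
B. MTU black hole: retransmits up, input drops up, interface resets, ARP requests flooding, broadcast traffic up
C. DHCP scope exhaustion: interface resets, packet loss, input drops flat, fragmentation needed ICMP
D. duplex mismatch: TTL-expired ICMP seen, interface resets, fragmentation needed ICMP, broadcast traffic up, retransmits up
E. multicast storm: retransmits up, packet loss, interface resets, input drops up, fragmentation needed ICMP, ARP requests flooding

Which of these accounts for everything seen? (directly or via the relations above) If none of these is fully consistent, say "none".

none

Checking each candidate against the observations:
(A) link CRC errors — retransmits up NO; TTL-expired ICMP seen NO; fragmentation needed ICMP yes; ARP requests flooding NO; interface resets yes; input drops up NO
(B) MTU black hole — does not account for TTL-expired ICMP seen, fragmentation needed ICMP
(C) DHCP scope exhaustion — fails on retransmits up, TTL-expired ICMP seen, ARP requests flooding, input drops up (predicts input drops flat, not input drops up)
(D) duplex mismatch — retransmits up yes; TTL-expired ICMP seen yes; fragmentation needed ICMP yes; ARP requests flooding NO; interface resets yes; input drops up NO
(E) multicast storm — retransmits up yes; TTL-expired ICMP seen NO; fragmentation needed ICMP yes; ARP requests flooding yes; interface resets yes; input drops up yes
None of the listed candidates fits everything.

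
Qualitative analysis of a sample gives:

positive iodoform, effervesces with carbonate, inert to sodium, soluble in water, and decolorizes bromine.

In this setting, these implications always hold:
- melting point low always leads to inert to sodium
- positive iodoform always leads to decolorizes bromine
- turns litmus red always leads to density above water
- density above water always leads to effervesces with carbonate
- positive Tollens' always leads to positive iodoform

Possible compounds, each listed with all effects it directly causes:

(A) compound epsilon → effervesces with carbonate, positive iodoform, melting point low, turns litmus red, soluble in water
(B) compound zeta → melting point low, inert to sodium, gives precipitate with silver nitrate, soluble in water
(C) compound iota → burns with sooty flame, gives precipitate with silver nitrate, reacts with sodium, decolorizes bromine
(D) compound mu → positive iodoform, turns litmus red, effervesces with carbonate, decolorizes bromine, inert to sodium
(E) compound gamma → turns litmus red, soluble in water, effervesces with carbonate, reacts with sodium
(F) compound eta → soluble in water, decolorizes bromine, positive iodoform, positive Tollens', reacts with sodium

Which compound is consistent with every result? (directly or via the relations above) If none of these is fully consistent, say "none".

A

Per-candidate check:
(A) compound epsilon — accounts for every observation (inert to sodium via melting point low → inert to sodium)
(B) compound zeta — positive iodoform -; effervesces with carbonate -; inert to sodium +; soluble in water +; decolorizes bromine -
(C) compound iota — positive iodoform -; effervesces with carbonate -; inert to sodium -; soluble in water -; decolorizes bromine +
(D) compound mu — does not account for soluble in water
(E) compound gamma — fails on positive iodoform, inert to sodium, decolorizes bromine (predicts reacts with sodium, not inert to sodium)
(F) compound eta — fails on effervesces with carbonate, inert to sodium (predicts reacts with sodium, not inert to sodium)
Only (A) is consistent with every observation.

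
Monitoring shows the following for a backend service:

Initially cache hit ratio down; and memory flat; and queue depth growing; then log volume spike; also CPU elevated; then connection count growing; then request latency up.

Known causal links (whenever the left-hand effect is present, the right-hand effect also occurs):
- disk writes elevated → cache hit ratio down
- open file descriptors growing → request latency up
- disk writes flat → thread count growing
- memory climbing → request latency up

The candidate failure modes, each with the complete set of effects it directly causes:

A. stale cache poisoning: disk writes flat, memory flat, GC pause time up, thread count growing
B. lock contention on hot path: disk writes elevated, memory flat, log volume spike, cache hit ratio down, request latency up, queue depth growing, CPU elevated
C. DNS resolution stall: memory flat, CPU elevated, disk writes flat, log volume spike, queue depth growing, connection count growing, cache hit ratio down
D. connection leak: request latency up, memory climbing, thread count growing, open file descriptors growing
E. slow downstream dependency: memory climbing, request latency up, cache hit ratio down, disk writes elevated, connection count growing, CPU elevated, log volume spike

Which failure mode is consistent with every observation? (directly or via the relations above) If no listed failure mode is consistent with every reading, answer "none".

none

Checking each candidate against the observations:
(A) stale cache poisoning — cache hit ratio down -; memory flat +; queue depth growing -; log volume spike -; CPU elevated -; connection count growing -; request latency up -
(B) lock contention on hot path — does not account for connection count growing
(C) DNS resolution stall — does not account for request latency up
(D) connection leak — cache hit ratio down -; memory flat -; queue depth growing -; log volume spike -; CPU elevated -; connection count growing -; request latency up +
(E) slow downstream dependency — cache hit ratio down +; memory flat -; queue depth growing -; log volume spike +; CPU elevated +; connection count growing +; request latency up +
No candidate is consistent with all observations.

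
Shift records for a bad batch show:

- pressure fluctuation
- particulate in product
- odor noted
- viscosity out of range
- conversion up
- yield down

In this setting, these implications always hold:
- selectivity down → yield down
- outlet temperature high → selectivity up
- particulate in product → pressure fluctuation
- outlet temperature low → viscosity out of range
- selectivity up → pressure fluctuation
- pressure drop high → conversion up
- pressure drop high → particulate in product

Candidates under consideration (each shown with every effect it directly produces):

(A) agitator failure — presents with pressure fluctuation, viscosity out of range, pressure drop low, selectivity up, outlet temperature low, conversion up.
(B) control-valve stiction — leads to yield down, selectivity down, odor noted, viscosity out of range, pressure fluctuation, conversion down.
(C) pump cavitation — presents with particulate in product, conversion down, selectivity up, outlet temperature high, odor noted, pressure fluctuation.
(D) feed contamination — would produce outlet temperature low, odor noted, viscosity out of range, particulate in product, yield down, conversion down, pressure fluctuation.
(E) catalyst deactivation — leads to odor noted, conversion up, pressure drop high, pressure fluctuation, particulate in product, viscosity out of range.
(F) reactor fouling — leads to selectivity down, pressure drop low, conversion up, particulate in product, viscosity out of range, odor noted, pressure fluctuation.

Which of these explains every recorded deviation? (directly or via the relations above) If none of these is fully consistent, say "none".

F

For each candidate, compare predicted effects to what was observed:
(A) agitator failure — does not account for particulate in product, odor noted, yield down
(B) control-valve stiction — fails on particulate in product, conversion up (predicts conversion down, not conversion up)
(C) pump cavitation — pressure fluctuation +; particulate in product +; odor noted +; viscosity out of range -; conversion up -; yield down -
(D) feed contamination — fails on conversion up (predicts conversion down, not conversion up)
(E) catalyst deactivation — does not account for yield down
(F) reactor fouling — accounts for every observation (yield down by selectivity down → yield down)
(F) is the only candidate with no mismatches.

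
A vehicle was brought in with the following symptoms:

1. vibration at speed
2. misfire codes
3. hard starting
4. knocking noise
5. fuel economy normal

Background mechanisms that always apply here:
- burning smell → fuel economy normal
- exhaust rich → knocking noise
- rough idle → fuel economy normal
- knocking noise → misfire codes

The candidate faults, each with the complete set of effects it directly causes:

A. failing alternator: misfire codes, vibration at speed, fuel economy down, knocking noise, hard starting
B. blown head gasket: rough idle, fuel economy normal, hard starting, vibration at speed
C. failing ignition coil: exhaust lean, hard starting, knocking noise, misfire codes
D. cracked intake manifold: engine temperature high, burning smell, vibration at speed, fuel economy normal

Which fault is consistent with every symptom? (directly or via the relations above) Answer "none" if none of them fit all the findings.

none

Testing each hypothesis:
(A) failing alternator — vibration at speed ✓; misfire codes ✓; hard starting ✓; knocking noise ✓; fuel economy normal ✗
(B) blown head gasket — does not account for misfire codes, knocking noise
(C) failing ignition coil — vibration at speed ✗; misfire codes ✓; hard starting ✓; knocking noise ✓; fuel economy normal ✗
(D) cracked intake manifold — vibration at speed ✓; misfire codes ✗; hard starting ✗; knocking noise ✗; fuel economy normal ✓
No candidate is consistent with all observations.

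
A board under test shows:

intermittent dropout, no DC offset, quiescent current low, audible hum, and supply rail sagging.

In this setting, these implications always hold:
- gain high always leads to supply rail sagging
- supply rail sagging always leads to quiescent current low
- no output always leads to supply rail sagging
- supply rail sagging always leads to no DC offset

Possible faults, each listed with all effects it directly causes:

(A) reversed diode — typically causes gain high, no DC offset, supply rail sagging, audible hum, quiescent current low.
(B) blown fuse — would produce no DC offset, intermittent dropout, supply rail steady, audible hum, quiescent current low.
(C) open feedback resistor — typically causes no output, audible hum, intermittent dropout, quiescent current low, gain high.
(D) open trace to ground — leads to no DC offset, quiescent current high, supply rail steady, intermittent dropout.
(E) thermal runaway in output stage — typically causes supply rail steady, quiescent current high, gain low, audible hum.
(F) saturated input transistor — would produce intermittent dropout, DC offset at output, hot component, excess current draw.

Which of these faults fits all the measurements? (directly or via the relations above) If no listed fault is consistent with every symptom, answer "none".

C

Checking each candidate against the observations:
(A) reversed diode — does not account for intermittent dropout
(B) blown fuse — intermittent dropout ✓; no DC offset ✓; quiescent current low ✓; audible hum ✓; supply rail sagging ✗
(C) open feedback resistor — accounts for every observation (no DC offset by gain high → supply rail sagging → no DC offset)
(D) open trace to ground — intermittent dropout ✓; no DC offset ✓; quiescent current low ✗; audible hum ✗; supply rail sagging ✗
(E) thermal runaway in output stage — intermittent dropout ✗; no DC offset ✗; quiescent current low ✗; audible hum ✓; supply rail sagging ✗
(F) saturated input transistor — intermittent dropout ✓; no DC offset ✗; quiescent current low ✗; audible hum ✗; supply rail sagging ✗
(C) alone accounts for all the evidence.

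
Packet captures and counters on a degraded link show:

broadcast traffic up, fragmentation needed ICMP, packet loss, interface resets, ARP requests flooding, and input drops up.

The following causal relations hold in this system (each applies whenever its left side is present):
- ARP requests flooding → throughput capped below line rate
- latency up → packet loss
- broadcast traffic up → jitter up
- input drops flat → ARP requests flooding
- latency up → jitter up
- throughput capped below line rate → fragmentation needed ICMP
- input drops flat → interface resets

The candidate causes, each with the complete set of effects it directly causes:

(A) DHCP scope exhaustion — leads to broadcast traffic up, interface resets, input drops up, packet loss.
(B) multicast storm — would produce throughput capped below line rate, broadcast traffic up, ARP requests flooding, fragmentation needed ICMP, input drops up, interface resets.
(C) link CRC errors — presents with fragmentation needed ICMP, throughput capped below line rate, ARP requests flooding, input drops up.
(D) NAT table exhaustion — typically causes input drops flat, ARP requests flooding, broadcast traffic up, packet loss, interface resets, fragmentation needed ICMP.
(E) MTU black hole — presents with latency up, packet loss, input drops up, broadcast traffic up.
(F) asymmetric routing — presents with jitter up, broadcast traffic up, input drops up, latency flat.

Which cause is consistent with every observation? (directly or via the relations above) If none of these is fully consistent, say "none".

Per-candidate check:
(A) DHCP scope exhaustion — broadcast traffic up match; fragmentation needed ICMP miss; packet loss match; interface resets match; ARP requests flooding miss; input drops up match
(B) multicast storm — broadcast traffic up match; fragmentation needed ICMP match; packet loss miss; interface resets match; ARP requests flooding match; input drops up match
(C) link CRC errors — does not account for broadcast traffic up, packet loss, interface resets
(D) NAT table exhaustion — broadcast traffic up match; fragmentation needed ICMP match; packet loss match; interface resets match; ARP requests flooding match; input drops up miss
(E) MTU black hole — broadcast traffic up match; fragmentation needed ICMP miss; packet loss match; interface resets miss; ARP requests flooding miss; input drops up match
(F) asymmetric routing — does not account for fragmentation needed ICMP, packet loss, interface resets, ARP requests flooding
Every candidate fails on at least one observation.

none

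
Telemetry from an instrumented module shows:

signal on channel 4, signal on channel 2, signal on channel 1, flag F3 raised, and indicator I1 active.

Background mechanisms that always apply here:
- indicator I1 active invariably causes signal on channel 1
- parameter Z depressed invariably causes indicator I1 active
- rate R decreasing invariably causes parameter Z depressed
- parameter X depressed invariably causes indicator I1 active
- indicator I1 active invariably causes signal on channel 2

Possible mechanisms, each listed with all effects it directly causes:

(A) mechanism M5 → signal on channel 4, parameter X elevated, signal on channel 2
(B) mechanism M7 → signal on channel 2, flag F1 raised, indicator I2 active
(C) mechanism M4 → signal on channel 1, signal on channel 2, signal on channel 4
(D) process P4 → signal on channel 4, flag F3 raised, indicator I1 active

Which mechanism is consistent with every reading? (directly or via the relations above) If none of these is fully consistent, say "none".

D

For each candidate, compare predicted effects to what was observed:
(A) mechanism M5 — signal on channel 4 ✓; signal on channel 2 ✓; signal on channel 1 ✗; flag F3 raised ✗; indicator I1 active ✗
(B) mechanism M7 — does not account for signal on channel 4, signal on channel 1, flag F3 raised, indicator I1 active
(C) mechanism M4 — does not account for flag F3 raised, indicator I1 active
(D) process P4 — signal on channel 4 ✓; signal on channel 2 ✓ (via indicator I1 active → signal on channel 2); signal on channel 1 ✓ (via indicator I1 active → signal on channel 1); flag F3 raised ✓; indicator I1 active ✓
Only (D) is consistent with every observation.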